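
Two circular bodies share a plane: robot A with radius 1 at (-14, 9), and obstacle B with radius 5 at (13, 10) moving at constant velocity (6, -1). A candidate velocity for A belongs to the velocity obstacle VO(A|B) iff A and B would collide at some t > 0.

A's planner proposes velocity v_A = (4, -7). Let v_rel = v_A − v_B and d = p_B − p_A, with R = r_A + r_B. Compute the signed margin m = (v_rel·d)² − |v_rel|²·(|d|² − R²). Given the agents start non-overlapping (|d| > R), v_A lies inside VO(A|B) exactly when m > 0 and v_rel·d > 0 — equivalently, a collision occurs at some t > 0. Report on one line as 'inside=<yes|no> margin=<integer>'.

d = (27, 1),  |d|² = 730;  R = 1+5 = 6,  c = 730−6² = 694
v_rel = (-2, -6),  |v_rel|² = 40;  v_rel·d = (-2)·(27) + (-6)·(1) = -60
40·t² + 120·t + 694 = 0  ⇒  m = (-60)² − 40·694 = -24160
m = -24160 < 0,  v_rel·d = -60 < 0  ⇒  outside

inside=no margin=-24160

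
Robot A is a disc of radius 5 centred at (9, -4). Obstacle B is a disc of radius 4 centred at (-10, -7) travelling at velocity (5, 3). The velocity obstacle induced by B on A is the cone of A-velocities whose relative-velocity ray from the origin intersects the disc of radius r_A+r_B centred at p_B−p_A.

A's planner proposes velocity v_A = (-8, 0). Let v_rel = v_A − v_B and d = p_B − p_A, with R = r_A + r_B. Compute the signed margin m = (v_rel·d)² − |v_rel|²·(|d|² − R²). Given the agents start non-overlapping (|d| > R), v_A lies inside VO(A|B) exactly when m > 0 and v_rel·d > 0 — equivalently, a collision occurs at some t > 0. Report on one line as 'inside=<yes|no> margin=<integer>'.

d = (-19, -3),  |d|² = 370;  R = 5+4 = 9,  c = 370−9² = 289
v_rel = (-13, -3),  |v_rel|² = 178;  v_rel·d = (-13)·(-19) + (-3)·(-3) = 256
178·t² − 512·t + 289 = 0  ⇒  m = 256² − 178·289 = 14094
m = 14094 > 0,  v_rel·d = 256 > 0  ⇒  inside

inside=yes margin=14094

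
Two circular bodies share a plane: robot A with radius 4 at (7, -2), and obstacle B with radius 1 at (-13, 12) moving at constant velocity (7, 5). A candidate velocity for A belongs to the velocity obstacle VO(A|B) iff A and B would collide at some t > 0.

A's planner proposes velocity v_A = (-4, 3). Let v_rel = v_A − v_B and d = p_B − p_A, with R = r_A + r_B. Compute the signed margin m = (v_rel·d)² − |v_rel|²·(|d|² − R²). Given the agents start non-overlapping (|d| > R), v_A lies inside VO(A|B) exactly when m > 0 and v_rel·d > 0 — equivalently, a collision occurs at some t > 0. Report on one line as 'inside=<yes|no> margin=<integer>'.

d = (-20, 14),  |d|² = 596;  R = 4+1 = 5,  c = 596−5² = 571
v_rel = (-11, -2),  |v_rel|² = 125;  v_rel·d = (-11)·(-20) + (-2)·(14) = 192
125·t² − 384·t + 571 = 0  ⇒  m = 192² − 125·571 = -34511
m = -34511 < 0,  v_rel·d = 192 > 0  ⇒  outside

inside=no margin=-34511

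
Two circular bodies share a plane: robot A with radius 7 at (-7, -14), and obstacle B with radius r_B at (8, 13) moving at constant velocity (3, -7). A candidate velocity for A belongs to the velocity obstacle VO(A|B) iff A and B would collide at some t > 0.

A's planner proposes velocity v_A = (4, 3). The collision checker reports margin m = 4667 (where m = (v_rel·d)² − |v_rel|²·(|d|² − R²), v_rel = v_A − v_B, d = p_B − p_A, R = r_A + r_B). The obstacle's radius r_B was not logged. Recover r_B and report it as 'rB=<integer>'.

m = 4667
d = (15, 27);  v_rel = (1, 10),  |v_rel|² = 101
v_rel×d = (1)·(27) − (10)·(15) = -123
since m = R²·101 − (-123)²:  R² = (15129 + 4667) / 101 = 196
R = √196 = 14  ⇒  r_B = 14 − 7 = 7

rB=7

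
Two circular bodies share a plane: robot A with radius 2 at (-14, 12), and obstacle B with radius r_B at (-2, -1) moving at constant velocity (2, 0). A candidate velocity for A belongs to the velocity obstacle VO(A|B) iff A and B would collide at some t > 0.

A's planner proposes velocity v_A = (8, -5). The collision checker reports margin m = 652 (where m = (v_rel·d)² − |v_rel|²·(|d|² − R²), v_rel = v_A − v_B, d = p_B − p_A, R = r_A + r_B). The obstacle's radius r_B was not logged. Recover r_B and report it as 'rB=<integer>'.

m = 652
d = (12, -13);  v_rel = (6, -5),  |v_rel|² = 61
v_rel×d = (6)·(-13) − (-5)·(12) = -18
since m = R²·61 − (-18)²:  R² = (324 + 652) / 61 = 16
R = √16 = 4  ⇒  r_B = 4 − 2 = 2

rB=2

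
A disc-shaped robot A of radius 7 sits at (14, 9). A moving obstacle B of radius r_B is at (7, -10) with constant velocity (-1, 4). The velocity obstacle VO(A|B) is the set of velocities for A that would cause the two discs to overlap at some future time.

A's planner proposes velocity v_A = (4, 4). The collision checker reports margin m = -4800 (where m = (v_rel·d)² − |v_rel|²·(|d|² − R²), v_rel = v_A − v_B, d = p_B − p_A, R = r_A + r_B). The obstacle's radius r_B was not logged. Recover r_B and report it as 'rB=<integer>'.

m = -4800
d = (-7, -19);  v_rel = (5, 0),  |v_rel|² = 25
v_rel×d = (5)·(-19) − (0)·(-7) = -95
since m = R²·25 − (-95)²:  R² = (9025 + -4800) / 25 = 169
R = √169 = 13  ⇒  r_B = 13 − 7 = 6

rB=6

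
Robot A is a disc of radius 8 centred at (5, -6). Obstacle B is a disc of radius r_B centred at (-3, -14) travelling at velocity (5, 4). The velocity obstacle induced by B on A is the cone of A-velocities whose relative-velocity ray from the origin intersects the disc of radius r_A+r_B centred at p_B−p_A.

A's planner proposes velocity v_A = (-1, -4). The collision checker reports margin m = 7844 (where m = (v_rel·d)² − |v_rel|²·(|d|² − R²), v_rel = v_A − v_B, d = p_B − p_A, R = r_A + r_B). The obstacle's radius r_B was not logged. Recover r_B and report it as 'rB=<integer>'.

m = 7844
d = (-8, -8);  v_rel = (-6, -8),  |v_rel|² = 100
v_rel×d = (-6)·(-8) − (-8)·(-8) = -16
since m = R²·100 − (-16)²:  R² = (256 + 7844) / 100 = 81
R = √81 = 9  ⇒  r_B = 9 − 8 = 1

rB=1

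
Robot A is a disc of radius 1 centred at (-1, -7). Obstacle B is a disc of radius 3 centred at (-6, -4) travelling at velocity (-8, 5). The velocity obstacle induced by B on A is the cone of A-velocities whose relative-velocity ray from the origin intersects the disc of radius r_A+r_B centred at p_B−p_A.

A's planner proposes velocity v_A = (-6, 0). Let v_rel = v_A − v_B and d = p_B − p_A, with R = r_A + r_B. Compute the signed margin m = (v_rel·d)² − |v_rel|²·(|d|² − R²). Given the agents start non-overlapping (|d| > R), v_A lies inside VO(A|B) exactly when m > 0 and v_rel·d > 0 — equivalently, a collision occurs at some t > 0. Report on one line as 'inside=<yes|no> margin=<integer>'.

d = (-5, 3),  |d|² = 34;  R = 1+3 = 4,  c = 34−4² = 18
v_rel = (2, -5),  |v_rel|² = 29;  v_rel·d = (2)·(-5) + (-5)·(3) = -25
29·t² + 50·t + 18 = 0  ⇒  m = (-25)² − 29·18 = 103
m = 103 > 0,  v_rel·d = -25 < 0  ⇒  outside

inside=no margin=103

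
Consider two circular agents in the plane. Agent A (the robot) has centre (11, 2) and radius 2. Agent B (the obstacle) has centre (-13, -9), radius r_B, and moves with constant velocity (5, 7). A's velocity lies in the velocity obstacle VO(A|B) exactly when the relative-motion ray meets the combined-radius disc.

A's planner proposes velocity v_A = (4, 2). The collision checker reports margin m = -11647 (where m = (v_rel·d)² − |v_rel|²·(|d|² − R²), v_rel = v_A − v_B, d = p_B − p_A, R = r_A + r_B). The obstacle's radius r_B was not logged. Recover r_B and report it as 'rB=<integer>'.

m = -11647
d = (-24, -11);  v_rel = (-1, -5),  |v_rel|² = 26
v_rel×d = (-1)·(-11) − (-5)·(-24) = -109
since m = R²·26 − (-109)²:  R² = (11881 + -11647) / 26 = 9
R = √9 = 3  ⇒  r_B = 3 − 2 = 1

rB=1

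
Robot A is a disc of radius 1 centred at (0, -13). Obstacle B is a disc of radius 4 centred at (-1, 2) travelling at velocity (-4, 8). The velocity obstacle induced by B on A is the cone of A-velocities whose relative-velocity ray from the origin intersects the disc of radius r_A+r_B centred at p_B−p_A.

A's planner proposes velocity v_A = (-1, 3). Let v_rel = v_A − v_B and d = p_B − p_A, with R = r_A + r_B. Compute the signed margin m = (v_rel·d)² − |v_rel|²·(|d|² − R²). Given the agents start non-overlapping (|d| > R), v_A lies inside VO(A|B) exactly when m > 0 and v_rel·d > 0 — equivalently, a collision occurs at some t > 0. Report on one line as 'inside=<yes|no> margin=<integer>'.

d = (-1, 15),  |d|² = 226;  R = 1+4 = 5,  c = 226−5² = 201
v_rel = (3, -5),  |v_rel|² = 34;  v_rel·d = (3)·(-1) + (-5)·(15) = -78
34·t² + 156·t + 201 = 0  ⇒  m = (-78)² − 34·201 = -750
m = -750 < 0,  v_rel·d = -78 < 0  ⇒  outside

inside=no margin=-750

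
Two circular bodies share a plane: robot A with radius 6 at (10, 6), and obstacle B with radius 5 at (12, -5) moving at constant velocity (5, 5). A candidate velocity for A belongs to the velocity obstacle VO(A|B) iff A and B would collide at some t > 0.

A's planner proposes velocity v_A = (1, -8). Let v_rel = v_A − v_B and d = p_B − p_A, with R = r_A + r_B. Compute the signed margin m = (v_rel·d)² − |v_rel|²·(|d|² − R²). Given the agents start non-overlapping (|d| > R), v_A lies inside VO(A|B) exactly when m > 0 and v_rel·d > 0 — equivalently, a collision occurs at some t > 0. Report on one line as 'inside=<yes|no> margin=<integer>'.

d = (2, -11),  |d|² = 125;  R = 6+5 = 11,  c = 125−11² = 4
v_rel = (-4, -13),  |v_rel|² = 185;  v_rel·d = (-4)·(2) + (-13)·(-11) = 135
185·t² − 270·t + 4 = 0  ⇒  m = 135² − 185·4 = 17485
m = 17485 > 0,  v_rel·d = 135 > 0  ⇒  inside

inside=yes margin=17485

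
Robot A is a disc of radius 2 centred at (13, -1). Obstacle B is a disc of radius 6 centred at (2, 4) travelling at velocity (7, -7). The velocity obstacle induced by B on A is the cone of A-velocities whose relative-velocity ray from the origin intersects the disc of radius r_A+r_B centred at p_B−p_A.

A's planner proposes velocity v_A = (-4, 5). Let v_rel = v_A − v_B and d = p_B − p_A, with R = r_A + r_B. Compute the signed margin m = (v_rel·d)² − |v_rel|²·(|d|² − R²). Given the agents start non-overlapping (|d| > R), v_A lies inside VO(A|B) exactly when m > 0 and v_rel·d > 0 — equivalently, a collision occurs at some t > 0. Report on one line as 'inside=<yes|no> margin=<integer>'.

d = (-11, 5),  |d|² = 146;  R = 2+6 = 8,  c = 146−8² = 82
v_rel = (-11, 12),  |v_rel|² = 265;  v_rel·d = (-11)·(-11) + (12)·(5) = 181
265·t² − 362·t + 82 = 0  ⇒  m = 181² − 265·82 = 11031
m = 11031 > 0,  v_rel·d = 181 > 0  ⇒  inside

inside=yes margin=11031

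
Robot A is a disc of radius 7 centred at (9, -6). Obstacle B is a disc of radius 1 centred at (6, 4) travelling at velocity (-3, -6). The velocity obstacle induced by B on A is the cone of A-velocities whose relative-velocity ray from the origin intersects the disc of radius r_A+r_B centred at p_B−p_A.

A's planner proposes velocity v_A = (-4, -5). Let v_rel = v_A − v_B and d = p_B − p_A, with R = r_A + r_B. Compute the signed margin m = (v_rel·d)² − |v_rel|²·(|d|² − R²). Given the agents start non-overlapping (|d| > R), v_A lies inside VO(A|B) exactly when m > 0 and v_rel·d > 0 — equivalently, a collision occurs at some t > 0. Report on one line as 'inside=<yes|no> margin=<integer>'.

d = (-3, 10),  |d|² = 109;  R = 7+1 = 8,  c = 109−8² = 45
v_rel = (-1, 1),  |v_rel|² = 2;  v_rel·d = (-1)·(-3) + (1)·(10) = 13
2·t² − 26·t + 45 = 0  ⇒  m = 13² − 2·45 = 79
m = 79 > 0,  v_rel·d = 13 > 0  ⇒  inside

inside=yes margin=79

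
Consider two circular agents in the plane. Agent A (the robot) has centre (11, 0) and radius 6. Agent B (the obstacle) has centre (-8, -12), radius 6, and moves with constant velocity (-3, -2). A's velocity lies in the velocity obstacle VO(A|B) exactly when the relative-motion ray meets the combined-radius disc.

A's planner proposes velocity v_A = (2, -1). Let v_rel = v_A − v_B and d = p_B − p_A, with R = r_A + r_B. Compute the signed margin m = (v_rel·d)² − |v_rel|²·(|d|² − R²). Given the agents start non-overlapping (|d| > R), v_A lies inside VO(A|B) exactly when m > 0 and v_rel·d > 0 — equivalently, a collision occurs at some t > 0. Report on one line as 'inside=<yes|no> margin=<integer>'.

d = (-19, -12),  |d|² = 505;  R = 6+6 = 12,  c = 505−12² = 361
v_rel = (5, 1),  |v_rel|² = 26;  v_rel·d = (5)·(-19) + (1)·(-12) = -107
26·t² + 214·t + 361 = 0  ⇒  m = (-107)² − 26·361 = 2063
m = 2063 > 0,  v_rel·d = -107 < 0  ⇒  outside

inside=no margin=2063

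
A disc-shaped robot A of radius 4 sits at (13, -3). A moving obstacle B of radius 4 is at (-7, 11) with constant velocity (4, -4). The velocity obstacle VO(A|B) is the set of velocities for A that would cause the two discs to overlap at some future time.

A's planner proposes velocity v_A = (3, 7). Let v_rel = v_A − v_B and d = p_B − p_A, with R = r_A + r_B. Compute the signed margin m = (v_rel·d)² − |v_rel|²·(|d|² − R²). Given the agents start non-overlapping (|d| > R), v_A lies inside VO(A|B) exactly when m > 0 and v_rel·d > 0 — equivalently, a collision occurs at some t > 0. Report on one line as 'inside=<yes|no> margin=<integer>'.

d = (-20, 14),  |d|² = 596;  R = 4+4 = 8,  c = 596−8² = 532
v_rel = (-1, 11),  |v_rel|² = 122;  v_rel·d = (-1)·(-20) + (11)·(14) = 174
122·t² − 348·t + 532 = 0  ⇒  m = 174² − 122·532 = -34628
m = -34628 < 0,  v_rel·d = 174 > 0  ⇒  outside

inside=no margin=-34628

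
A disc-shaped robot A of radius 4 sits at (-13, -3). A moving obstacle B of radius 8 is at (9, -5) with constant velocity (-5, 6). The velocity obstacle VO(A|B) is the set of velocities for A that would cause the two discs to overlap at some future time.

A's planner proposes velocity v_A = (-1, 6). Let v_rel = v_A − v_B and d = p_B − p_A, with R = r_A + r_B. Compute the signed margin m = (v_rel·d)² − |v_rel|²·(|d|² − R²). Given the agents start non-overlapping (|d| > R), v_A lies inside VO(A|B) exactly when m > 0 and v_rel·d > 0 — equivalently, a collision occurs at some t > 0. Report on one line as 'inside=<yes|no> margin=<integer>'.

d = (22, -2),  |d|² = 488;  R = 4+8 = 12,  c = 488−12² = 344
v_rel = (4, 0),  |v_rel|² = 16;  v_rel·d = (4)·(22) + (0)·(-2) = 88
16·t² − 176·t + 344 = 0  ⇒  m = 88² − 16·344 = 2240
m = 2240 > 0,  v_rel·d = 88 > 0  ⇒  inside

inside=yes margin=2240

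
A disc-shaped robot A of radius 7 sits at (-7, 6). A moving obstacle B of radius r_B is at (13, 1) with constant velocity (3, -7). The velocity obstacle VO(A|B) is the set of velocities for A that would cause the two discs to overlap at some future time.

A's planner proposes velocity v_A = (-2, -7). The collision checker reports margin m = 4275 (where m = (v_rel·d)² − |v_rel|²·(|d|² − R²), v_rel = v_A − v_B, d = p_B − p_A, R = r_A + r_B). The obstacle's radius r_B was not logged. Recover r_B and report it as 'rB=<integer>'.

m = 4275
d = (20, -5);  v_rel = (-5, 0),  |v_rel|² = 25
v_rel×d = (-5)·(-5) − (0)·(20) = 25
since m = R²·25 − 25²:  R² = (625 + 4275) / 25 = 196
R = √196 = 14  ⇒  r_B = 14 − 7 = 7

rB=7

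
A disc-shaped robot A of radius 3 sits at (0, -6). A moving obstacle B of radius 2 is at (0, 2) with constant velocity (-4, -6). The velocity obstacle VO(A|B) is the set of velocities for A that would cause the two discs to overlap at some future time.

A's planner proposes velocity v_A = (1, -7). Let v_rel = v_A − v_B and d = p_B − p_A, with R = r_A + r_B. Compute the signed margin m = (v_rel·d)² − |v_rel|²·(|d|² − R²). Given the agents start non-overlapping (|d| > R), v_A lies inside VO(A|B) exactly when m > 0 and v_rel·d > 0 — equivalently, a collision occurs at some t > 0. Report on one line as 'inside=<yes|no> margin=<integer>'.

d = (0, 8),  |d|² = 64;  R = 3+2 = 5,  c = 64−5² = 39
v_rel = (5, -1),  |v_rel|² = 26;  v_rel·d = (5)·(0) + (-1)·(8) = -8
26·t² + 16·t + 39 = 0  ⇒  m = (-8)² − 26·39 = -950
m = -950 < 0,  v_rel·d = -8 < 0  ⇒  outside

inside=no margin=-950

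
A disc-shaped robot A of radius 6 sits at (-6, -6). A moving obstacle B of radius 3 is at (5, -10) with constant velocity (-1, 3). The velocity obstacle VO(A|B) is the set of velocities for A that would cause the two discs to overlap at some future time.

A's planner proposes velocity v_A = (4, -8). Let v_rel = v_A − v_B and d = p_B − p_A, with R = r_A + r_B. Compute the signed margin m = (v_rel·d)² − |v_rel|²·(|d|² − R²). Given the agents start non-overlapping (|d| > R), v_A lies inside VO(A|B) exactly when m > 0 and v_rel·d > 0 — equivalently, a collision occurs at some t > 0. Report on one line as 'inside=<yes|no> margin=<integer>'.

d = (11, -4),  |d|² = 137;  R = 6+3 = 9,  c = 137−9² = 56
v_rel = (5, -11),  |v_rel|² = 146;  v_rel·d = (5)·(11) + (-11)·(-4) = 99
146·t² − 198·t + 56 = 0  ⇒  m = 99² − 146·56 = 1625
m = 1625 > 0,  v_rel·d = 99 > 0  ⇒  inside

inside=yes margin=1625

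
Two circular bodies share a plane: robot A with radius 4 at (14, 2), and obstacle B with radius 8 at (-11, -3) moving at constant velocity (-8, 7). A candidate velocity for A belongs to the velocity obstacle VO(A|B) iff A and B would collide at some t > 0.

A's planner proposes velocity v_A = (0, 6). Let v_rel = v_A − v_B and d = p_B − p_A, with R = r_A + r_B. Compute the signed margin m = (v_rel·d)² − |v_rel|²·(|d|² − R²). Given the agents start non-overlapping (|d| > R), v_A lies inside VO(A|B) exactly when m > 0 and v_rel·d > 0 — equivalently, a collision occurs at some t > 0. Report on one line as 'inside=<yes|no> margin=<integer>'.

d = (-25, -5),  |d|² = 650;  R = 4+8 = 12,  c = 650−12² = 506
v_rel = (8, -1),  |v_rel|² = 65;  v_rel·d = (8)·(-25) + (-1)·(-5) = -195
65·t² + 390·t + 506 = 0  ⇒  m = (-195)² − 65·506 = 5135
m = 5135 > 0,  v_rel·d = -195 < 0  ⇒  outside

inside=no margin=5135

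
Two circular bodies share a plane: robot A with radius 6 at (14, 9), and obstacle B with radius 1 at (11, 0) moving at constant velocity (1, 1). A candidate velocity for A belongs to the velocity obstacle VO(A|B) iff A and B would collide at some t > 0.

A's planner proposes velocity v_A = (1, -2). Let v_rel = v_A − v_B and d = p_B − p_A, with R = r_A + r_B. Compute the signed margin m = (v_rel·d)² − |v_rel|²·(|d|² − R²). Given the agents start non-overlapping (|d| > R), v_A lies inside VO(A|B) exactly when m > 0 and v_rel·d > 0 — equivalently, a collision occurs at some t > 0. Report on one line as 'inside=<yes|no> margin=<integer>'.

d = (-3, -9),  |d|² = 90;  R = 6+1 = 7,  c = 90−7² = 41
v_rel = (0, -3),  |v_rel|² = 9;  v_rel·d = (0)·(-3) + (-3)·(-9) = 27
9·t² − 54·t + 41 = 0  ⇒  m = 27² − 9·41 = 360
m = 360 > 0,  v_rel·d = 27 > 0  ⇒  inside

inside=yes margin=360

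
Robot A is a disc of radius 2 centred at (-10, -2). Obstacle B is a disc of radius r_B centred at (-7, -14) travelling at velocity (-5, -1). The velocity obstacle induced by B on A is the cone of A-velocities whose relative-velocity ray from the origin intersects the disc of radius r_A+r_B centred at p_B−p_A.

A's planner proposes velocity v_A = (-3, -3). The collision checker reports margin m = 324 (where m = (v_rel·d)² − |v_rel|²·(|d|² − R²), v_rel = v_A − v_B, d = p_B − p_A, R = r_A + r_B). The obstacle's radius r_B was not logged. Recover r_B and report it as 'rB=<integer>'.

m = 324
d = (3, -12);  v_rel = (2, -2),  |v_rel|² = 8
v_rel×d = (2)·(-12) − (-2)·(3) = -18
since m = R²·8 − (-18)²:  R² = (324 + 324) / 8 = 81
R = √81 = 9  ⇒  r_B = 9 − 2 = 7

rB=7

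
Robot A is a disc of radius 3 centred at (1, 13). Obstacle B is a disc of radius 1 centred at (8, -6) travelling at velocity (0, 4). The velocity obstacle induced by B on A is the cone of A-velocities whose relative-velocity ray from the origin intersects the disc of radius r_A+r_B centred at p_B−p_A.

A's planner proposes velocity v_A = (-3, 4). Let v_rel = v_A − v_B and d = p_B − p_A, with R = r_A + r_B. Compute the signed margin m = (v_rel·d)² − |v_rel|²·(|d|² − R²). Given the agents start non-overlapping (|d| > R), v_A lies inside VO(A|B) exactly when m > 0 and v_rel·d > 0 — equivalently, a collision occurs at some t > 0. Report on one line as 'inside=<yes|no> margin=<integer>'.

d = (7, -19),  |d|² = 410;  R = 3+1 = 4,  c = 410−4² = 394
v_rel = (-3, 0),  |v_rel|² = 9;  v_rel·d = (-3)·(7) + (0)·(-19) = -21
9·t² + 42·t + 394 = 0  ⇒  m = (-21)² − 9·394 = -3105
m = -3105 < 0,  v_rel·d = -21 < 0  ⇒  outside

inside=no margin=-3105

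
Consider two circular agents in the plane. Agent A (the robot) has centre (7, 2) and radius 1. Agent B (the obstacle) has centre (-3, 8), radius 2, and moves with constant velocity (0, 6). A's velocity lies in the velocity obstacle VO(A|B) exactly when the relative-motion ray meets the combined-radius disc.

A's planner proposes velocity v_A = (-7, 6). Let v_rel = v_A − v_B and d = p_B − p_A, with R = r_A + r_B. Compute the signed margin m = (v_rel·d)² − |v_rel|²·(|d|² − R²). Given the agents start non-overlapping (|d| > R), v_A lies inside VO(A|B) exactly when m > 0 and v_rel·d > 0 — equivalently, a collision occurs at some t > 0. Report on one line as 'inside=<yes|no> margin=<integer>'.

d = (-10, 6),  |d|² = 136;  R = 1+2 = 3,  c = 136−3² = 127
v_rel = (-7, 0),  |v_rel|² = 49;  v_rel·d = (-7)·(-10) + (0)·(6) = 70
49·t² − 140·t + 127 = 0  ⇒  m = 70² − 49·127 = -1323
m = -1323 < 0,  v_rel·d = 70 > 0  ⇒  outside

inside=no margin=-1323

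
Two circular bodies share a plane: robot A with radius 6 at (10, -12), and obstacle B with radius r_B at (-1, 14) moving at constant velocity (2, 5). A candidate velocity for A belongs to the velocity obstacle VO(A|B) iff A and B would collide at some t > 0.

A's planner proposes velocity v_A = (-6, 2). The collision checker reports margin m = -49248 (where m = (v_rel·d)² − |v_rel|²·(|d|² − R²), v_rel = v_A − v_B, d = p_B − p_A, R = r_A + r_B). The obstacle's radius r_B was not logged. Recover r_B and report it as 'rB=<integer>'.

m = -49248
d = (-11, 26);  v_rel = (-8, -3),  |v_rel|² = 73
v_rel×d = (-8)·(26) − (-3)·(-11) = -241
since m = R²·73 − (-241)²:  R² = (58081 + -49248) / 73 = 121
R = √121 = 11  ⇒  r_B = 11 − 6 = 5

rB=5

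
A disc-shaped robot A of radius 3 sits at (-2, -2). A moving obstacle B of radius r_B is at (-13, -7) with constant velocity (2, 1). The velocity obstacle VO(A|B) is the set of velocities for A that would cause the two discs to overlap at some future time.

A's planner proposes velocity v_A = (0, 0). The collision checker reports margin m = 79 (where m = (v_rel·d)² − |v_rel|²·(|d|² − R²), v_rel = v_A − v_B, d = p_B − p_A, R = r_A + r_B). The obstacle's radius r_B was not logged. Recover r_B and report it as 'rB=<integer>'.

m = 79
d = (-11, -5);  v_rel = (-2, -1),  |v_rel|² = 5
v_rel×d = (-2)·(-5) − (-1)·(-11) = -1
since m = R²·5 − (-1)²:  R² = (1 + 79) / 5 = 16
R = √16 = 4  ⇒  r_B = 4 − 3 = 1

rB=1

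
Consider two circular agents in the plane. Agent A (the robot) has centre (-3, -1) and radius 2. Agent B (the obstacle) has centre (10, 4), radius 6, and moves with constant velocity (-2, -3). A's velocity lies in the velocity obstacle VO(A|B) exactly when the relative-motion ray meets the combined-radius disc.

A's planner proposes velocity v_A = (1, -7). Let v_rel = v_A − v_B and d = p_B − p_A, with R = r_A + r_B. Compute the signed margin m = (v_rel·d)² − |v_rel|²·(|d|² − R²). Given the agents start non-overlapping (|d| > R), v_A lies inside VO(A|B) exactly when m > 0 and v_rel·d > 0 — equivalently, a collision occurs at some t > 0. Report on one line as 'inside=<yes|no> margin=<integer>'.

d = (13, 5),  |d|² = 194;  R = 2+6 = 8,  c = 194−8² = 130
v_rel = (3, -4),  |v_rel|² = 25;  v_rel·d = (3)·(13) + (-4)·(5) = 19
25·t² − 38·t + 130 = 0  ⇒  m = 19² − 25·130 = -2889
m = -2889 < 0,  v_rel·d = 19 > 0  ⇒  outside

inside=no margin=-2889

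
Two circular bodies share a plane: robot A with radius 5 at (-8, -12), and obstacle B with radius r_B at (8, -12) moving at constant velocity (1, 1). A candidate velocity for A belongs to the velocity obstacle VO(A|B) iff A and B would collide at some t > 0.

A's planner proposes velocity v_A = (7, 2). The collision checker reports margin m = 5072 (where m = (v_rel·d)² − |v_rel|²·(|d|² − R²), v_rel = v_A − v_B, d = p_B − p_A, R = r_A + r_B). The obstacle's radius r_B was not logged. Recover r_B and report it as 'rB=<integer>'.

m = 5072
d = (16, 0);  v_rel = (6, 1),  |v_rel|² = 37
v_rel×d = (6)·(0) − (1)·(16) = -16
since m = R²·37 − (-16)²:  R² = (256 + 5072) / 37 = 144
R = √144 = 12  ⇒  r_B = 12 − 5 = 7

rB=7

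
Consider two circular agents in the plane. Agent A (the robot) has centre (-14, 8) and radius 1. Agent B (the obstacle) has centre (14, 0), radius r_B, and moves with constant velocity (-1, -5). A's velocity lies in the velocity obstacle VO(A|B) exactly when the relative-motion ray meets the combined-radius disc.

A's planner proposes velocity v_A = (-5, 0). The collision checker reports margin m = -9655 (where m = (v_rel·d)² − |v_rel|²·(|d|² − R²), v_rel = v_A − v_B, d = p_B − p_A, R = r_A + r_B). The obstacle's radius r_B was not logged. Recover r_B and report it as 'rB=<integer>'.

m = -9655
d = (28, -8);  v_rel = (-4, 5),  |v_rel|² = 41
v_rel×d = (-4)·(-8) − (5)·(28) = -108
since m = R²·41 − (-108)²:  R² = (11664 + -9655) / 41 = 49
R = √49 = 7  ⇒  r_B = 7 − 1 = 6

rB=6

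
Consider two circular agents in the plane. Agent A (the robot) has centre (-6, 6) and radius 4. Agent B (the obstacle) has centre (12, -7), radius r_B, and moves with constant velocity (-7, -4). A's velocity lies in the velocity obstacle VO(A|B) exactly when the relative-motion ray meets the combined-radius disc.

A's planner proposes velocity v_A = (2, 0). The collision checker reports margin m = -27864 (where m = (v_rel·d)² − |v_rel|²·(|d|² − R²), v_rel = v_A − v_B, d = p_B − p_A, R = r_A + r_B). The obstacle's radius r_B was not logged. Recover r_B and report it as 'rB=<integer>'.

m = -27864
d = (18, -13);  v_rel = (9, 4),  |v_rel|² = 97
v_rel×d = (9)·(-13) − (4)·(18) = -189
since m = R²·97 − (-189)²:  R² = (35721 + -27864) / 97 = 81
R = √81 = 9  ⇒  r_B = 9 − 4 = 5

rB=5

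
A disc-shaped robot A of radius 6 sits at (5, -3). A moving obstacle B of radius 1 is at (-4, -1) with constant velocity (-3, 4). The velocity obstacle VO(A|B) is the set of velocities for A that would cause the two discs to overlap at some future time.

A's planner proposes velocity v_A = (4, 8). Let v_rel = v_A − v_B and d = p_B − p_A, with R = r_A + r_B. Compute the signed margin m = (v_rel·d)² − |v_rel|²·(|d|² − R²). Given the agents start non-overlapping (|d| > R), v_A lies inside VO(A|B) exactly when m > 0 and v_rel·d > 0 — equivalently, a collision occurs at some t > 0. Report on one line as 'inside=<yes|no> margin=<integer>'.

d = (-9, 2),  |d|² = 85;  R = 6+1 = 7,  c = 85−7² = 36
v_rel = (7, 4),  |v_rel|² = 65;  v_rel·d = (7)·(-9) + (4)·(2) = -55
65·t² + 110·t + 36 = 0  ⇒  m = (-55)² − 65·36 = 685
m = 685 > 0,  v_rel·d = -55 < 0  ⇒  outside

inside=no margin=685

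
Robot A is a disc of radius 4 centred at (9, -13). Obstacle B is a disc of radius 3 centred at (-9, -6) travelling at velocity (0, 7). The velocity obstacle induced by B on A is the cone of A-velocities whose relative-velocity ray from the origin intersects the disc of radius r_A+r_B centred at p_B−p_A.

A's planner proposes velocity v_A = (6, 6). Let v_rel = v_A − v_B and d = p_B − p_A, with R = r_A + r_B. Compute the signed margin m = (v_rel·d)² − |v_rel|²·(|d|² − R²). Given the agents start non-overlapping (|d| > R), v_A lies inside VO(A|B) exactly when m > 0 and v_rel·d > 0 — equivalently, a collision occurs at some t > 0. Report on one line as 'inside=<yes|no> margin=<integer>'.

d = (-18, 7),  |d|² = 373;  R = 4+3 = 7,  c = 373−7² = 324
v_rel = (6, -1),  |v_rel|² = 37;  v_rel·d = (6)·(-18) + (-1)·(7) = -115
37·t² + 230·t + 324 = 0  ⇒  m = (-115)² − 37·324 = 1237
m = 1237 > 0,  v_rel·d = -115 < 0  ⇒  outside

inside=no margin=1237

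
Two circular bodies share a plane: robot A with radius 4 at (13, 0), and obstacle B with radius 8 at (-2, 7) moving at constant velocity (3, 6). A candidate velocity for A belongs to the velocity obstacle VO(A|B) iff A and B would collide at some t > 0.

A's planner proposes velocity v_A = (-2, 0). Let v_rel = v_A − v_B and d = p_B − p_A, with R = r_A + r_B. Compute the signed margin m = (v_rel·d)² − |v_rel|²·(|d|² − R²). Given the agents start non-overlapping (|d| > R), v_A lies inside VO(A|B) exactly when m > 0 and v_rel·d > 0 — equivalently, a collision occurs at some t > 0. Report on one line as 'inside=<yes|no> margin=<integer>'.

d = (-15, 7),  |d|² = 274;  R = 4+8 = 12,  c = 274−12² = 130
v_rel = (-5, -6),  |v_rel|² = 61;  v_rel·d = (-5)·(-15) + (-6)·(7) = 33
61·t² − 66·t + 130 = 0  ⇒  m = 33² − 61·130 = -6841
m = -6841 < 0,  v_rel·d = 33 > 0  ⇒  outside

inside=no margin=-6841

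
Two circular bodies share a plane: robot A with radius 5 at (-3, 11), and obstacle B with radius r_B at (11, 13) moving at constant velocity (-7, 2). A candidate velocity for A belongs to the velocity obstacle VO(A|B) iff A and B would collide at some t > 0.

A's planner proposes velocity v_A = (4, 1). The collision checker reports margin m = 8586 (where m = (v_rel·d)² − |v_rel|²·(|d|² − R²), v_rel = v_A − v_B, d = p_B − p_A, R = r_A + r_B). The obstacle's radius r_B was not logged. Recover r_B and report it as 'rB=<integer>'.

m = 8586
d = (14, 2);  v_rel = (11, -1),  |v_rel|² = 122
v_rel×d = (11)·(2) − (-1)·(14) = 36
since m = R²·122 − 36²:  R² = (1296 + 8586) / 122 = 81
R = √81 = 9  ⇒  r_B = 9 − 5 = 4

rB=4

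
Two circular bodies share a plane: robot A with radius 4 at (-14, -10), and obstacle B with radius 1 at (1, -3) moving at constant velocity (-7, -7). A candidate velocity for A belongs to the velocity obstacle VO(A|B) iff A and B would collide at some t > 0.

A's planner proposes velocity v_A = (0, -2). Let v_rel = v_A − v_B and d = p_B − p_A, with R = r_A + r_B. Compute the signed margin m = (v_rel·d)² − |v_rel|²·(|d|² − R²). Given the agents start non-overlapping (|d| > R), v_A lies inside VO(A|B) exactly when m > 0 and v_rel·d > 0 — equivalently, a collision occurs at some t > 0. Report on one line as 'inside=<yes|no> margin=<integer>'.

d = (15, 7),  |d|² = 274;  R = 4+1 = 5,  c = 274−5² = 249
v_rel = (7, 5),  |v_rel|² = 74;  v_rel·d = (7)·(15) + (5)·(7) = 140
74·t² − 280·t + 249 = 0  ⇒  m = 140² − 74·249 = 1174
m = 1174 > 0,  v_rel·d = 140 > 0  ⇒  inside

inside=yes margin=1174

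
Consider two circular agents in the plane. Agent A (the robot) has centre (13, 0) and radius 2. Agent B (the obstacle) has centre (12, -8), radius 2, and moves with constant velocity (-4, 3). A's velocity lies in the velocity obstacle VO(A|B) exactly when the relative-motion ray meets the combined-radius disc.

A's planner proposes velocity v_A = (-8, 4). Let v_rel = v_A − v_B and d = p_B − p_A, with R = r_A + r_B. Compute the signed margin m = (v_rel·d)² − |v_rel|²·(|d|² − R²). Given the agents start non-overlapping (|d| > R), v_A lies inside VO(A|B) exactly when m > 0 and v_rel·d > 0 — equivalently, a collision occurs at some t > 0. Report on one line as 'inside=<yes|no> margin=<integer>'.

d = (-1, -8),  |d|² = 65;  R = 2+2 = 4,  c = 65−4² = 49
v_rel = (-4, 1),  |v_rel|² = 17;  v_rel·d = (-4)·(-1) + (1)·(-8) = -4
17·t² + 8·t + 49 = 0  ⇒  m = (-4)² − 17·49 = -817
m = -817 < 0,  v_rel·d = -4 < 0  ⇒  outside

inside=no margin=-817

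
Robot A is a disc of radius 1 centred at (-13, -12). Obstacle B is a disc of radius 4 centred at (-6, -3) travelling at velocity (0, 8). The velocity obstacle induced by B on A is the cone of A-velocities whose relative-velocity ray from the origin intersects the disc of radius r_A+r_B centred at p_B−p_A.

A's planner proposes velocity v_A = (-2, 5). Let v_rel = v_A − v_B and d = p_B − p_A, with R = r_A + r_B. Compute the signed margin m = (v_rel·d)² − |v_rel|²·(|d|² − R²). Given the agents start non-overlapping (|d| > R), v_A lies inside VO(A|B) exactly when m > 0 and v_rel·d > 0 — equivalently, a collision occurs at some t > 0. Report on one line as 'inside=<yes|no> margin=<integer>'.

d = (7, 9),  |d|² = 130;  R = 1+4 = 5,  c = 130−5² = 105
v_rel = (-2, -3),  |v_rel|² = 13;  v_rel·d = (-2)·(7) + (-3)·(9) = -41
13·t² + 82·t + 105 = 0  ⇒  m = (-41)² − 13·105 = 316
m = 316 > 0,  v_rel·d = -41 < 0  ⇒  outside

inside=no margin=316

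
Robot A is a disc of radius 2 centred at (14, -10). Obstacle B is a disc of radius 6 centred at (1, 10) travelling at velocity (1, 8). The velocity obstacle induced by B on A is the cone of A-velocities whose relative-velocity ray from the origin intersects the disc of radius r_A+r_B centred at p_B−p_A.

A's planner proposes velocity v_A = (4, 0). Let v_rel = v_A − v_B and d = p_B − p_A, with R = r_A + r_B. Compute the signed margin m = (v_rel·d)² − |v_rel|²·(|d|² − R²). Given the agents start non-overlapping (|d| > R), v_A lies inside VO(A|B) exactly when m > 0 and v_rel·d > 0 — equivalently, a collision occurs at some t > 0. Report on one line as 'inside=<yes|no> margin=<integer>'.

d = (-13, 20),  |d|² = 569;  R = 2+6 = 8,  c = 569−8² = 505
v_rel = (3, -8),  |v_rel|² = 73;  v_rel·d = (3)·(-13) + (-8)·(20) = -199
73·t² + 398·t + 505 = 0  ⇒  m = (-199)² − 73·505 = 2736
m = 2736 > 0,  v_rel·d = -199 < 0  ⇒  outside

inside=no margin=2736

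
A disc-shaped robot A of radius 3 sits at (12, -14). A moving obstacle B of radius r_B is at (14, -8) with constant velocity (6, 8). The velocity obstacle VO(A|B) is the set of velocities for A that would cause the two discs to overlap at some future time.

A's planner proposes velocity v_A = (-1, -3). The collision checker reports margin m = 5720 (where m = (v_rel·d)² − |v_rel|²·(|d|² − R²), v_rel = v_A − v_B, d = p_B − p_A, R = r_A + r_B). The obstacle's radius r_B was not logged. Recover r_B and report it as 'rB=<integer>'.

m = 5720
d = (2, 6);  v_rel = (-7, -11),  |v_rel|² = 170
v_rel×d = (-7)·(6) − (-11)·(2) = -20
since m = R²·170 − (-20)²:  R² = (400 + 5720) / 170 = 36
R = √36 = 6  ⇒  r_B = 6 − 3 = 3

rB=3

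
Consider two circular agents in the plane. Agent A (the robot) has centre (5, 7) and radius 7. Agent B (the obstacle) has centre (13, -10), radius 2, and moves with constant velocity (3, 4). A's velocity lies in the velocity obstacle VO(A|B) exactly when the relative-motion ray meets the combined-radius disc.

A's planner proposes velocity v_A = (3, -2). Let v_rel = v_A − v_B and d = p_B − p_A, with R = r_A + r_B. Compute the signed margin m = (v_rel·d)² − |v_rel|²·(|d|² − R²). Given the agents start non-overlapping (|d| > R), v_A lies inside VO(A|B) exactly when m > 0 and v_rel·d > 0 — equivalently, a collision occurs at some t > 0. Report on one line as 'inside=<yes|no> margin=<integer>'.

d = (8, -17),  |d|² = 353;  R = 7+2 = 9,  c = 353−9² = 272
v_rel = (0, -6),  |v_rel|² = 36;  v_rel·d = (0)·(8) + (-6)·(-17) = 102
36·t² − 204·t + 272 = 0  ⇒  m = 102² − 36·272 = 612
m = 612 > 0,  v_rel·d = 102 > 0  ⇒  inside

inside=yes margin=612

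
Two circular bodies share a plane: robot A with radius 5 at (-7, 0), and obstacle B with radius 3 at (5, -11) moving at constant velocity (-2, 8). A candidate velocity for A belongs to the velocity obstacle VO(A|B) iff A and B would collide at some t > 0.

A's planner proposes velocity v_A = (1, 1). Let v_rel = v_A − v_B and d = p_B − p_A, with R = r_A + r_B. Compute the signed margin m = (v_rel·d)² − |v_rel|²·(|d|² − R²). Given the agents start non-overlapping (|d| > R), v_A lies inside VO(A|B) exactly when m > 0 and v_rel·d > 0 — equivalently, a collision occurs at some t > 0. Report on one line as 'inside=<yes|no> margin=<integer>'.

d = (12, -11),  |d|² = 265;  R = 5+3 = 8,  c = 265−8² = 201
v_rel = (3, -7),  |v_rel|² = 58;  v_rel·d = (3)·(12) + (-7)·(-11) = 113
58·t² − 226·t + 201 = 0  ⇒  m = 113² − 58·201 = 1111
m = 1111 > 0,  v_rel·d = 113 > 0  ⇒  inside

inside=yes margin=1111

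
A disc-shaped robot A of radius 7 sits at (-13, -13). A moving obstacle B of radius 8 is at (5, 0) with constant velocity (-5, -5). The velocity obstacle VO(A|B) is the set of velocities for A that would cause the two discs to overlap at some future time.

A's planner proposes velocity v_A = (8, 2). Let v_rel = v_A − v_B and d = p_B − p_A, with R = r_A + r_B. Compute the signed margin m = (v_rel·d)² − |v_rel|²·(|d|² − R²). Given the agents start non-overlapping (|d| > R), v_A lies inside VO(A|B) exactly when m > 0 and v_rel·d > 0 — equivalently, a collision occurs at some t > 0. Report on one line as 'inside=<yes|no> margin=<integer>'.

d = (18, 13),  |d|² = 493;  R = 7+8 = 15,  c = 493−15² = 268
v_rel = (13, 7),  |v_rel|² = 218;  v_rel·d = (13)·(18) + (7)·(13) = 325
218·t² − 650·t + 268 = 0  ⇒  m = 325² − 218·268 = 47201
m = 47201 > 0,  v_rel·d = 325 > 0  ⇒  inside

inside=yes margin=47201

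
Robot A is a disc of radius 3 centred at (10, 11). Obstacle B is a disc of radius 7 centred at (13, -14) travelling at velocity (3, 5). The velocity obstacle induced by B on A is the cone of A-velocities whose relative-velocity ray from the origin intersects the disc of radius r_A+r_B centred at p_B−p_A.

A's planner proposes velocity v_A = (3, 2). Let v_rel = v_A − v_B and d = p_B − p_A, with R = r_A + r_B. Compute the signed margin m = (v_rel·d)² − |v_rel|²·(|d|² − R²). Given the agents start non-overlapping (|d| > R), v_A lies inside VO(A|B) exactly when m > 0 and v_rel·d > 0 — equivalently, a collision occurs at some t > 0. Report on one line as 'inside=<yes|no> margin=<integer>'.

d = (3, -25),  |d|² = 634;  R = 3+7 = 10,  c = 634−10² = 534
v_rel = (0, -3),  |v_rel|² = 9;  v_rel·d = (0)·(3) + (-3)·(-25) = 75
9·t² − 150·t + 534 = 0  ⇒  m = 75² − 9·534 = 819
m = 819 > 0,  v_rel·d = 75 > 0  ⇒  inside

inside=yes margin=819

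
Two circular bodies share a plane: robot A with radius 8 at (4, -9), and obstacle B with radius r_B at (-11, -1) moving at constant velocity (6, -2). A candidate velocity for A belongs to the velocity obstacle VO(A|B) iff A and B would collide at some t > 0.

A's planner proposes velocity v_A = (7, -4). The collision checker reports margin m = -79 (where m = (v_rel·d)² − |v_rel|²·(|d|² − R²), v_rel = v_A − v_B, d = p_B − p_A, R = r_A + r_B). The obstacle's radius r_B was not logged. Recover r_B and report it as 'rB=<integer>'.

m = -79
d = (-15, 8);  v_rel = (1, -2),  |v_rel|² = 5
v_rel×d = (1)·(8) − (-2)·(-15) = -22
since m = R²·5 − (-22)²:  R² = (484 + -79) / 5 = 81
R = √81 = 9  ⇒  r_B = 9 − 8 = 1

rB=1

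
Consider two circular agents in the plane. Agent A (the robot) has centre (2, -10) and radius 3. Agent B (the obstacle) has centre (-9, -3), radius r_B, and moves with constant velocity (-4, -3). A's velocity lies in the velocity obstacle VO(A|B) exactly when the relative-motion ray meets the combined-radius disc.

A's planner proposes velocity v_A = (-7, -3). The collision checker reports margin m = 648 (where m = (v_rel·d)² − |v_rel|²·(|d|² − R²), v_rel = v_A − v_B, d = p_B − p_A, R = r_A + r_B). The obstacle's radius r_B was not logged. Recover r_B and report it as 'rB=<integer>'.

m = 648
d = (-11, 7);  v_rel = (-3, 0),  |v_rel|² = 9
v_rel×d = (-3)·(7) − (0)·(-11) = -21
since m = R²·9 − (-21)²:  R² = (441 + 648) / 9 = 121
R = √121 = 11  ⇒  r_B = 11 − 3 = 8

rB=8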